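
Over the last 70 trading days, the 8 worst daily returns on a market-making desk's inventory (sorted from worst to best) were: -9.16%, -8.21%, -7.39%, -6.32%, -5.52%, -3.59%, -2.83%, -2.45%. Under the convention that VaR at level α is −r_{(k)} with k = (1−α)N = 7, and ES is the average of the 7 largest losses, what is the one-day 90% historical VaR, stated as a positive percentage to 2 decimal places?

2.83%

k = 7; the 7th lowest return is -2.83%, so VaR = 2.83%.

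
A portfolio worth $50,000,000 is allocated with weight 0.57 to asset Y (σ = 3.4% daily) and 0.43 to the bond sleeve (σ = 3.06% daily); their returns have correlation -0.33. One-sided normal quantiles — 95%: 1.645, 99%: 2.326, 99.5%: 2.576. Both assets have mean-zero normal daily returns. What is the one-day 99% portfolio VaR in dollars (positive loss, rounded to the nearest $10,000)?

σ_p² = 0.57²·3.4² + 0.43²·3.06² + 2·-0.33·0.57·0.43·3.4·3.06 = 3.8042 (%²).
σ_p = √3.8042 = 1.950%.
VaR = 2.326 × 1.950% = 4.536%; on $50,000,000 that is $2,268,000.

$2,270,000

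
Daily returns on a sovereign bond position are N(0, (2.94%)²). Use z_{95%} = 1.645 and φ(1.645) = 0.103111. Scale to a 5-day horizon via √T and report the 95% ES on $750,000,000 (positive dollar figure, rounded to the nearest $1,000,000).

σ_{5d} = 2.94% × √5 = 6.574%.
ES multiplier = φ(z)/(1−α) = 0.103111/0.05 = 2.062.
ES = 6.574% × 2.062 = 13.556%; on $750,000,000: $101,670,000.

$102,000,000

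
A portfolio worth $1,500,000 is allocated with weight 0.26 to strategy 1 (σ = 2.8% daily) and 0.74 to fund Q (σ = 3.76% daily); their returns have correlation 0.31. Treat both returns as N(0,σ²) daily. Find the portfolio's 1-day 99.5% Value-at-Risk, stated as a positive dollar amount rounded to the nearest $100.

σ_p² = 0.26²·2.8² + 0.74²·3.76² + 2·0.31·0.26·0.74·2.8·3.76 = 9.5276 (%²).
σ_p = √9.5276 = 3.087%.
At 99.5%, z = 2.576.
VaR = 2.576 × 3.087% = 7.952%; on $1,500,000 that is $119,280.

$119,300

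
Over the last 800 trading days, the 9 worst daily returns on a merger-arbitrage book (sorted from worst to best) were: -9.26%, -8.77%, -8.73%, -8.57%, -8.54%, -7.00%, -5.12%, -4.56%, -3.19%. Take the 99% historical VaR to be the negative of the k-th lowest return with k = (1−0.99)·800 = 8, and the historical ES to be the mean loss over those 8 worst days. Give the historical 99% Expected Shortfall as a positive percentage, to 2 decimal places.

7.57%

The 8 worst returns sum to -60.55%.
ES = −(-60.55%) / 8 = 7.56875% ≈ 7.57%.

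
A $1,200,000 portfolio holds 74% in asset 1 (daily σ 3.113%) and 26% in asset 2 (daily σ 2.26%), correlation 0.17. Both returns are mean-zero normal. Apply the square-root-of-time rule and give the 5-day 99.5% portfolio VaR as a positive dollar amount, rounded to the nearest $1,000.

$171,000

σ_p = √(0.74²·3.113² + 0.26²·2.26² + 2·0.17·0.74·0.26·3.113·2.26) = 2.472%.
σ_{5d} = 2.472% × √5 = 5.528%.
z(99.5%) = 2.576.
VaR = 2.576 × 5.528% = 14.240%; on $1,200,000 that is $170,880.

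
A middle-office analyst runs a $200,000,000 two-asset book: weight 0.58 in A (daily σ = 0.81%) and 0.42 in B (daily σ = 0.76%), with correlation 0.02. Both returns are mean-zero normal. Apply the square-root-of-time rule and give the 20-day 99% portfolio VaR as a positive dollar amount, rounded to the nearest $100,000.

σ_p = √(0.58²·0.81² + 0.42²·0.76² + 2·0.02·0.58·0.42·0.81·0.76) = 0.573%.
σ_{20d} = 0.573% × √20 = 2.563%.
z(99%) = 2.326.
VaR = 2.326 × 2.563% = 5.962%; on $200,000,000 that is $11,924,000.

$11,900,000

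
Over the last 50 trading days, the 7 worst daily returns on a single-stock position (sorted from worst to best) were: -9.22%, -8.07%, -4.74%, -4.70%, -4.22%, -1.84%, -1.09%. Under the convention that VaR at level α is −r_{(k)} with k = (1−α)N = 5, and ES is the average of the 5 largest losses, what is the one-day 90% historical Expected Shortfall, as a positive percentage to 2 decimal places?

6.19%

The 5 worst returns sum to -30.95%.
ES = −(-30.95%) / 5 = 6.19%.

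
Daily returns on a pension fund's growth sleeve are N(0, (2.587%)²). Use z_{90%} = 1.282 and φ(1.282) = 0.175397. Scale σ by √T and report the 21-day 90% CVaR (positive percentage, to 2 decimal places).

σ_{21d} = 2.587% × √21 = 11.855%.
ES multiplier = φ(z)/(1−α) = 0.175397/0.1 = 1.754.
ES = 11.855% × 1.754 = 20.794%.

20.79%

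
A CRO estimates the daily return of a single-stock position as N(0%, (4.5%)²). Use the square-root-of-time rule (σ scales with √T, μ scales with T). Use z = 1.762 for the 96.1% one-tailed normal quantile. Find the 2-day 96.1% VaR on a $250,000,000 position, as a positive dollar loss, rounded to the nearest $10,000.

$28,030,000

σ_{2d} = 4.5% × √2 = 6.364%.
VaR = 1.762 × 6.364% = 11.213%.
On $250,000,000: 0.11213 × $250,000,000 = $28,032,500.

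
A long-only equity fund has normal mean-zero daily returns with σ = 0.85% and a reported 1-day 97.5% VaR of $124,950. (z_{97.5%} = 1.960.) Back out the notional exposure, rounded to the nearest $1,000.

VaR as a fraction of value: z·σ = 1.960 × 0.85% = 1.666%.
Position = $124,950 / 0.01666 = $7,500,000.

$7,500,000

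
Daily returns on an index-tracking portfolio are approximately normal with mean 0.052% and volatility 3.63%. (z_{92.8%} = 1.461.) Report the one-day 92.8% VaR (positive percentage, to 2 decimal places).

5.25%

VaR = −μ + z·σ = −(0.052%) + 1.461 × 3.63% = 5.251%.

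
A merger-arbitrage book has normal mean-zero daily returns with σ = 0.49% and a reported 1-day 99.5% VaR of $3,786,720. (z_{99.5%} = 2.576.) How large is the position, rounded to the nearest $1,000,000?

VaR as a fraction of value: z·σ = 2.576 × 0.49% = 1.26224%.
Position = $3,786,720 / 0.0126224 = $300,000,000.

$300,000,000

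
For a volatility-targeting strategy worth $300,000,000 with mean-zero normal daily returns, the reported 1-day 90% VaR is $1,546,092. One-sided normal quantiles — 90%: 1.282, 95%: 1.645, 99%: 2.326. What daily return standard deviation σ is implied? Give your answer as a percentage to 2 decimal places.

0.40%

VaR as a fraction: $1,546,092 / $300,000,000 = 0.515%.
σ = VaR / z = 0.515% / 1.282 = 0.402%.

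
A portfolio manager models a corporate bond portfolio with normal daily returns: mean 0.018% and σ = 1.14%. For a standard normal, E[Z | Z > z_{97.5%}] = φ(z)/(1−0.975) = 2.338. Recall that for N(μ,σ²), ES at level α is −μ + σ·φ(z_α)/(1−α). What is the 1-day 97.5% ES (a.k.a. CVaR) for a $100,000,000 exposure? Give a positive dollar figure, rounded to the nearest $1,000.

ES = −(0.018%) + 1.14% × 2.338 = 2.647%.
On $100,000,000: 0.02647 × $100,000,000 = $2,647,000.

$2,647,000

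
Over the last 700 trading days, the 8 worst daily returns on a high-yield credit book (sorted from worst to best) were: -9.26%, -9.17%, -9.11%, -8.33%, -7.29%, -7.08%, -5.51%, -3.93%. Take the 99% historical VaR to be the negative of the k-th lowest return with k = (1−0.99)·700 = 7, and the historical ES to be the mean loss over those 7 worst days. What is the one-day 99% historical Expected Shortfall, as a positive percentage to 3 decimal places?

7.964%

The 7 worst returns sum to -55.75%.
ES = −(-55.75%) / 7 = 7.9642…% ≈ 7.964%.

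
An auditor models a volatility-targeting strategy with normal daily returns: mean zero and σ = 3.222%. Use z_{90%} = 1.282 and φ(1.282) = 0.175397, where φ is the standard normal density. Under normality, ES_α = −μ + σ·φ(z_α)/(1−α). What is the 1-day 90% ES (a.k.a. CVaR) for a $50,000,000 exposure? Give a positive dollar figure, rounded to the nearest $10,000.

$2,830,000

Tail multiplier: φ(z)/(1−α) = 0.175397 / 0.1 = 1.754.
ES = 3.222% × 1.754 = 5.651%.
On $50,000,000: 0.05651 × $50,000,000 = $2,825,500.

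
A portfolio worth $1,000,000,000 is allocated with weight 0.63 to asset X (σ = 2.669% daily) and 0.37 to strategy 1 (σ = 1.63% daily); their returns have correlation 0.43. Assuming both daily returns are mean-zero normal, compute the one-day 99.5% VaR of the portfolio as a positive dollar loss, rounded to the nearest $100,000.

$51,900,000

σ_p² = 0.63²·2.669² + 0.37²·1.63² + 2·0.43·0.63·0.37·2.669·1.63 = 4.0632 (%²).
σ_p = √4.0632 = 2.016%.
At 99.5%, z = 2.576.
VaR = 2.576 × 2.016% = 5.193%; on $1,000,000,000 that is $51,930,000.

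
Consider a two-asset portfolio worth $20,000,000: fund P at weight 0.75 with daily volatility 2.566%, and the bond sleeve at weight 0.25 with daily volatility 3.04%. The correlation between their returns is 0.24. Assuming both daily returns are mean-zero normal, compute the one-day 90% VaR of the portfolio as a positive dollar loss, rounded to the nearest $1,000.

σ_p² = 0.75²·2.566² + 0.25²·3.04² + 2·0.24·0.75·0.25·2.566·3.04 = 4.9834 (%²).
σ_p = √4.9834 = 2.232%.
At 90%, z = 1.282.
VaR = 1.282 × 2.232% = 2.861%; on $20,000,000 that is $572,200.

$572,000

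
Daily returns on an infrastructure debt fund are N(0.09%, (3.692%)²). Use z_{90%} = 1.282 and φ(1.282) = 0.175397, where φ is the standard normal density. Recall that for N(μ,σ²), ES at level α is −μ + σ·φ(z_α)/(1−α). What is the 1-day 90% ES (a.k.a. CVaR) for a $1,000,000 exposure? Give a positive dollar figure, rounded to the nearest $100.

$63,900

Tail multiplier: φ(z)/(1−α) = 0.175397 / 0.1 = 1.754.
ES = −(0.09%) + 3.692% × 1.754 = 6.386%.
On $1,000,000: 0.06386 × $1,000,000 = $63,860.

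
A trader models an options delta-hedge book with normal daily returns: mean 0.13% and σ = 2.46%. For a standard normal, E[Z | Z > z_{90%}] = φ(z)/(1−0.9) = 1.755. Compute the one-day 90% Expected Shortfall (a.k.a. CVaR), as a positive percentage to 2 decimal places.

4.19%

ES = −(0.13%) + 2.46% × 1.755 = 4.187%.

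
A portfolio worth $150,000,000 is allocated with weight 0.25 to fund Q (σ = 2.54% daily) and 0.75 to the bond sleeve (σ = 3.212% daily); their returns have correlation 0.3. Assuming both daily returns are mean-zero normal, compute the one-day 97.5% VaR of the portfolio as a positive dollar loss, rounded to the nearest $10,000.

$7,850,000

σ_p² = 0.25²·2.54² + 0.75²·3.212² + 2·0.3·0.25·0.75·2.54·3.212 = 7.1243 (%²).
σ_p = √7.1243 = 2.669%.
At 97.5%, z = 1.960.
VaR = 1.960 × 2.669% = 5.231%; on $150,000,000 that is $7,846,500.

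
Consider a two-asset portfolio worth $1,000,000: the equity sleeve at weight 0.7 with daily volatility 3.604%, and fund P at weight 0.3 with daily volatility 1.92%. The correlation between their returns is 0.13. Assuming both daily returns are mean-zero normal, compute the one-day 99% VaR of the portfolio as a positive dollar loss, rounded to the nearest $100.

$61,900

σ_p² = 0.7²·3.604² + 0.3²·1.92² + 2·0.13·0.7·0.3·3.604·1.92 = 7.0741 (%²).
σ_p = √7.0741 = 2.660%.
At 99%, z = 2.326.
VaR = 2.326 × 2.660% = 6.187%; on $1,000,000 that is $61,870.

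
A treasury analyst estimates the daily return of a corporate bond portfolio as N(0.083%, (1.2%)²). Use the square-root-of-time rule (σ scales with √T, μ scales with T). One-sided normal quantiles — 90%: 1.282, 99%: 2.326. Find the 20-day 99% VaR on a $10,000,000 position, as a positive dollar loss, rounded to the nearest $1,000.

σ_{20d} = 1.2% × √20 = 5.367%; μ_{20d} = 20 × 0.083% = 1.660%.
VaR = −(1.660%) + 2.326 × 5.367% = 10.824%.
On $10,000,000: 0.10824 × $10,000,000 = $1,082,400.

$1,082,000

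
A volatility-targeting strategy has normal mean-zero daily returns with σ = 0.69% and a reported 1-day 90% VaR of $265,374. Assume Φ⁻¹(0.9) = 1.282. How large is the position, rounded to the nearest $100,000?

VaR as a fraction of value: z·σ = 1.282 × 0.69% = 0.88458%.
Position = $265,374 / 0.0088458 = $30,000,000.

$30,000,000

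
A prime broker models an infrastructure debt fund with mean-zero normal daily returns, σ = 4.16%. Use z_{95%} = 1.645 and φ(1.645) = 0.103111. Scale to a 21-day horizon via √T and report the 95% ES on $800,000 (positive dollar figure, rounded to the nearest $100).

σ_{21d} = 4.16% × √21 = 19.064%.
ES multiplier = φ(z)/(1−α) = 0.103111/0.05 = 2.062.
ES = 19.064% × 2.062 = 39.310%; on $800,000: $314,480.

$314,500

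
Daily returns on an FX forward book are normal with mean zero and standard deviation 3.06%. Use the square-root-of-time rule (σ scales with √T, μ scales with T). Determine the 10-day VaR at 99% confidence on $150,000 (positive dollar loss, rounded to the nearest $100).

$33,800

At 99%, z = 2.326.
σ_{10d} = 3.06% × √10 = 9.677%.
VaR = 2.326 × 9.677% = 22.509%.
On $150,000: 0.22509 × $150,000 = $33,764.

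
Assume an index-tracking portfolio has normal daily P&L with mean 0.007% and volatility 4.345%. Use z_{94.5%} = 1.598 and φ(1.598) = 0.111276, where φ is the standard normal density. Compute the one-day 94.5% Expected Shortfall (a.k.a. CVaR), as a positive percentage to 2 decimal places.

8.78%

Tail multiplier: φ(z)/(1−α) = 0.111276 / 0.055 = 2.023.
ES = −(0.007%) + 4.345% × 2.023 = 8.783%.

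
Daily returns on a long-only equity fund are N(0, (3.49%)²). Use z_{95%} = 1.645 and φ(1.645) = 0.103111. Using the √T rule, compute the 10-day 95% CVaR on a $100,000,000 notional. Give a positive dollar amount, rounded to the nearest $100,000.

σ_{10d} = 3.49% × √10 = 11.036%.
ES multiplier = φ(z)/(1−α) = 0.103111/0.05 = 2.062.
ES = 11.036% × 2.062 = 22.756%; on $100,000,000: $22,756,000.

$22,800,000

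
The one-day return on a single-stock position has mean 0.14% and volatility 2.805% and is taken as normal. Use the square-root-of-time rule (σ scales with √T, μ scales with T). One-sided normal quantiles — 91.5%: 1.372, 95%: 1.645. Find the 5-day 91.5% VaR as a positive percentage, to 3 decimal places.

σ_{5d} = 2.805% × √5 = 6.272%; μ_{5d} = 5 × 0.14% = 0.700%.
VaR = −(0.700%) + 1.372 × 6.272% = 7.905%.

7.905%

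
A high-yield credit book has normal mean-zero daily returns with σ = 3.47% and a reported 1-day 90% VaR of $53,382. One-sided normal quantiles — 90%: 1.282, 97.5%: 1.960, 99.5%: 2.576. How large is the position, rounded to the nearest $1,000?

VaR as a fraction of value: z·σ = 1.282 × 3.47% = 4.44854%.
Position = $53,382 / 0.0444854 = $1,199,989.

$1,200,000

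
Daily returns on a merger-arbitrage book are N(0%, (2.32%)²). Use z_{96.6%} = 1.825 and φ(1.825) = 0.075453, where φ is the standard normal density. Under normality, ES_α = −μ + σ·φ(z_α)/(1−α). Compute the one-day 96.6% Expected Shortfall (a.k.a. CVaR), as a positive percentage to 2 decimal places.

5.15%

Tail multiplier: φ(z)/(1−α) = 0.075453 / 0.034 = 2.219.
ES = 2.32% × 2.219 = 5.148%.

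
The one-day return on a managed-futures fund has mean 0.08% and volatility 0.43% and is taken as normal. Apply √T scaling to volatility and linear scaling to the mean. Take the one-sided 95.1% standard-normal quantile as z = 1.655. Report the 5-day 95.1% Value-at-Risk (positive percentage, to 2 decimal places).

1.19%

σ_{5d} = 0.43% × √5 = 0.962%; μ_{5d} = 5 × 0.08% = 0.400%.
VaR = −(0.400%) + 1.655 × 0.962% = 1.192%.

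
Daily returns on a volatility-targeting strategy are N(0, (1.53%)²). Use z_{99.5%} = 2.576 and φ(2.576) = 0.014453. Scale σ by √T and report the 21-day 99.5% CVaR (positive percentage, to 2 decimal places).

σ_{21d} = 1.53% × √21 = 7.011%.
ES multiplier = φ(z)/(1−α) = 0.014453/0.005 = 2.891.
ES = 7.011% × 2.891 = 20.269%.

20.27%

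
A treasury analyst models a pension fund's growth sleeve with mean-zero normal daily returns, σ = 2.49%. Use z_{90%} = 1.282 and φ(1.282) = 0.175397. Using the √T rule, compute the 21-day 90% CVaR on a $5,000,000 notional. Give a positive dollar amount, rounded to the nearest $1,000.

$1,001,000

σ_{21d} = 2.49% × √21 = 11.411%.
ES multiplier = φ(z)/(1−α) = 0.175397/0.1 = 1.754.
ES = 11.411% × 1.754 = 20.015%; on $5,000,000: $1,000,750.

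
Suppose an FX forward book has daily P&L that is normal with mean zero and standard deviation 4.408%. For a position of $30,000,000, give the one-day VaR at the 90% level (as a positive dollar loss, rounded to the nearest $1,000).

$1,695,000

At 90% one-sided, z = 1.282.
VaR = z·σ = 1.282 × 4.408% = 5.651%.
On $30,000,000: 0.05651 × $30,000,000 = $1,695,300.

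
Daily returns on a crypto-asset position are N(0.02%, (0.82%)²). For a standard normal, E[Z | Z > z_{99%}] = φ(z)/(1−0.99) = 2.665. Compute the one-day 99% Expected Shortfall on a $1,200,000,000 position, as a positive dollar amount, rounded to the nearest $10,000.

$25,980,000

ES = −(0.02%) + 0.82% × 2.665 = 2.165%.
On $1,200,000,000: 0.02165 × $1,200,000,000 = $25,980,000.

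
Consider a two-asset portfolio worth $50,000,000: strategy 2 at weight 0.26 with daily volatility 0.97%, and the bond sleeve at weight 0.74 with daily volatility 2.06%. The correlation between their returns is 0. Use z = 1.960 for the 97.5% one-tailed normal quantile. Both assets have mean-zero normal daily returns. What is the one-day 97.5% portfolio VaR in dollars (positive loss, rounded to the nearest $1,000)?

$1,514,000

σ_p² = 0.26²·0.97² + 0.74²·2.06² + 2·0·0.26·0.74·0.97·2.06 = 2.3874 (%²).
σ_p = √2.3874 = 1.545%.
VaR = 1.960 × 1.545% = 3.028%; on $50,000,000 that is $1,514,000.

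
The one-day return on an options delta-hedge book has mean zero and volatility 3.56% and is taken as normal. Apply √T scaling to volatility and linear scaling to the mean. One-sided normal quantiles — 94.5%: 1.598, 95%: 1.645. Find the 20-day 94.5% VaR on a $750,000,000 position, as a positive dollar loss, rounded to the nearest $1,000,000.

$191,000,000

σ_{20d} = 3.56% × √20 = 15.921%.
VaR = 1.598 × 15.921% = 25.442%.
On $750,000,000: 0.25442 × $750,000,000 = $190,815,000.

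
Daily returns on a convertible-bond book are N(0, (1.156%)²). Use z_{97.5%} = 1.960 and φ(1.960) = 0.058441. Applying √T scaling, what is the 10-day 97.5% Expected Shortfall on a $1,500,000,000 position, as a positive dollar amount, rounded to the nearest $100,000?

$128,200,000

σ_{10d} = 1.156% × √10 = 3.656%.
ES multiplier = φ(z)/(1−α) = 0.058441/0.025 = 2.338.
ES = 3.656% × 2.338 = 8.548%; on $1,500,000,000: $128,220,000.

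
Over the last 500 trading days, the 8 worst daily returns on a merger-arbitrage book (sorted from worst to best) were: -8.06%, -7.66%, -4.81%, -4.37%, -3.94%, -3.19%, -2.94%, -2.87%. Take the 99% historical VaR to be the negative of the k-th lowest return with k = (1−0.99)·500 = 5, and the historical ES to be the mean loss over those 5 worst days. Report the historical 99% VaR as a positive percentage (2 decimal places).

k = 5; the 5th lowest return is -3.94%, so VaR = 3.94%.

3.94%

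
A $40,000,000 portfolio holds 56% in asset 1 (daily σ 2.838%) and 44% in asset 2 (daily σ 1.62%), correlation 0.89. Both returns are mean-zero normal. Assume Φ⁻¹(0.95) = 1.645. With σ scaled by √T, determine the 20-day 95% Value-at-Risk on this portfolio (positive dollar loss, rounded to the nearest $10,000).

σ_p = √(0.56²·2.838² + 0.44²·1.62² + 2·0.89·0.56·0.44·2.838·1.62) = 2.247%.
σ_{20d} = 2.247% × √20 = 10.049%.
VaR = 1.645 × 10.049% = 16.531%; on $40,000,000 that is $6,612,400.

$6,610,000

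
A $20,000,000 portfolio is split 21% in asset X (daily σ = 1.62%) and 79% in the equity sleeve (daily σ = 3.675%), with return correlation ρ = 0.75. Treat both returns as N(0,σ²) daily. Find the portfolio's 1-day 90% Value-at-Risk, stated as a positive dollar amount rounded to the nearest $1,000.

$812,000

σ_p² = 0.21²·1.62² + 0.79²·3.675² + 2·0.75·0.21·0.79·1.62·3.675 = 10.0261 (%²).
σ_p = √10.0261 = 3.166%.
At 90%, z = 1.282.
VaR = 1.282 × 3.166% = 4.059%; on $20,000,000 that is $811,800.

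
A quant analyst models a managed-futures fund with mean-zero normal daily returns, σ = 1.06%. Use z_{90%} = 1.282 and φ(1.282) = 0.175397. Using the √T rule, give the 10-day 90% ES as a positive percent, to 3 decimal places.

5.879%

σ_{10d} = 1.06% × √10 = 3.352%.
ES multiplier = φ(z)/(1−α) = 0.175397/0.1 = 1.754.
ES = 3.352% × 1.754 = 5.879%.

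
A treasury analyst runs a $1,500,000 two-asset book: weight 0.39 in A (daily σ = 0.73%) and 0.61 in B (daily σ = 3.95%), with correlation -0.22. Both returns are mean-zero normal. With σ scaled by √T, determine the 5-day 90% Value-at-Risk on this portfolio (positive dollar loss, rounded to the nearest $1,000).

$102,000

σ_p = √(0.39²·0.73² + 0.61²·3.95² + 2·-0.22·0.39·0.61·0.73·3.95) = 2.363%.
σ_{5d} = 2.363% × √5 = 5.284%.
z(90%) = 1.282.
VaR = 1.282 × 5.284% = 6.774%; on $1,500,000 that is $101,610.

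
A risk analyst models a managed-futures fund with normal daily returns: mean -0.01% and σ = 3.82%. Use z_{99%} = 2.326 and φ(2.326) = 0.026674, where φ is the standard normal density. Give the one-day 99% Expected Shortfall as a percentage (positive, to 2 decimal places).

Tail multiplier: φ(z)/(1−α) = 0.026674 / 0.01 = 2.667.
ES = −(-0.01%) + 3.82% × 2.667 = 10.198%.

10.20%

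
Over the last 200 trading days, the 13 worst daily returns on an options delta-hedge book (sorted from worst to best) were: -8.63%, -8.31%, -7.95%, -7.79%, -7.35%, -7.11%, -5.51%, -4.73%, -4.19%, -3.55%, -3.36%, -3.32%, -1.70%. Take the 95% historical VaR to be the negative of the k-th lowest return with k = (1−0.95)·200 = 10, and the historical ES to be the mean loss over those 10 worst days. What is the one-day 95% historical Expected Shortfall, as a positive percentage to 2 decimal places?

6.51%

The 10 worst returns sum to -65.12%.
ES = −(-65.12%) / 10 = 6.512% ≈ 6.51%.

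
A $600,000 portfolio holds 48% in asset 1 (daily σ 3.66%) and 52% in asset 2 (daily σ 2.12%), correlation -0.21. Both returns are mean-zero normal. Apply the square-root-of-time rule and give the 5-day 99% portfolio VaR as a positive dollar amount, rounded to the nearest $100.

$58,300

σ_p = √(0.48²·3.66² + 0.52²·2.12² + 2·-0.21·0.48·0.52·3.66·2.12) = 1.868%.
σ_{5d} = 1.868% × √5 = 4.177%.
z(99%) = 2.326.
VaR = 2.326 × 4.177% = 9.716%; on $600,000 that is $58,296.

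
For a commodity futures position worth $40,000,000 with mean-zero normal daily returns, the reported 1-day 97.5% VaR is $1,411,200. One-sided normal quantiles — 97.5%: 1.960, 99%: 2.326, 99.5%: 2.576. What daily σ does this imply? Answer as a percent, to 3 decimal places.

1.800%

VaR as a fraction: $1,411,200 / $40,000,000 = 3.528%.
σ = VaR / z = 3.528% / 1.960 = 1.800%.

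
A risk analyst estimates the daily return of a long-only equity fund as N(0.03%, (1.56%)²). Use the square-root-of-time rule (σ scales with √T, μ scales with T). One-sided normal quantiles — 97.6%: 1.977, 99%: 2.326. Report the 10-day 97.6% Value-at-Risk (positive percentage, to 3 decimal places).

9.453%

σ_{10d} = 1.56% × √10 = 4.933%; μ_{10d} = 10 × 0.03% = 0.300%.
VaR = −(0.300%) + 1.977 × 4.933% = 9.453%.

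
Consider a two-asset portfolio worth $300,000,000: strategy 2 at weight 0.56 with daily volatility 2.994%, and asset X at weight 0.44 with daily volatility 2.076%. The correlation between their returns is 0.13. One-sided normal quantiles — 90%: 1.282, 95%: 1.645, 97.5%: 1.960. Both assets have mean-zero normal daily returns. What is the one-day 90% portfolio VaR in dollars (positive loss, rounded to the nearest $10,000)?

$7,730,000

σ_p² = 0.56²·2.994² + 0.44²·2.076² + 2·0.13·0.56·0.44·2.994·2.076 = 4.0437 (%²).
σ_p = √4.0437 = 2.011%.
VaR = 1.282 × 2.011% = 2.578%; on $300,000,000 that is $7,734,000.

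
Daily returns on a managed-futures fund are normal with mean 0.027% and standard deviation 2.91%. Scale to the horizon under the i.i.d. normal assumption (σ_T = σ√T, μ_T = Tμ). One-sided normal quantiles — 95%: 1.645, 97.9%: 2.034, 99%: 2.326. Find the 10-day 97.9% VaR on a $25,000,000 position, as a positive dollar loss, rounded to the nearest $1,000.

σ_{10d} = 2.91% × √10 = 9.202%; μ_{10d} = 10 × 0.027% = 0.270%.
VaR = −(0.270%) + 2.034 × 9.202% = 18.447%.
On $25,000,000: 0.18447 × $25,000,000 = $4,611,750.

$4,612,000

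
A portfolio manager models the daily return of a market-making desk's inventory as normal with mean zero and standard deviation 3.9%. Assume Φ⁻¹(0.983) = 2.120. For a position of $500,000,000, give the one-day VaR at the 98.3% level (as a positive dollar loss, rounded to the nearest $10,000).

VaR = z·σ = 2.120 × 3.9% = 8.268%.
On $500,000,000: 0.08268 × $500,000,000 = $41,340,000.

$41,340,000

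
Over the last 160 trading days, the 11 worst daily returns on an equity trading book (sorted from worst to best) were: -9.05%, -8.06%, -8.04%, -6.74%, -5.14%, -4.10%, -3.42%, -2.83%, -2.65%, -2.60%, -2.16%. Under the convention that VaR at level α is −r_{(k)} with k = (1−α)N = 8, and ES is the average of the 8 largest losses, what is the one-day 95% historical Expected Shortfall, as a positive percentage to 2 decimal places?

The 8 worst returns sum to -47.38%.
ES = −(-47.38%) / 8 = 5.9225% ≈ 5.92%.

5.92%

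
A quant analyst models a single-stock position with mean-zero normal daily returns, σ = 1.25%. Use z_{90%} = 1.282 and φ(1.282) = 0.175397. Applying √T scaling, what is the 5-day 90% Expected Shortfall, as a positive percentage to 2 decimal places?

σ_{5d} = 1.25% × √5 = 2.795%.
ES multiplier = φ(z)/(1−α) = 0.175397/0.1 = 1.754.
ES = 2.795% × 1.754 = 4.902%.

4.90%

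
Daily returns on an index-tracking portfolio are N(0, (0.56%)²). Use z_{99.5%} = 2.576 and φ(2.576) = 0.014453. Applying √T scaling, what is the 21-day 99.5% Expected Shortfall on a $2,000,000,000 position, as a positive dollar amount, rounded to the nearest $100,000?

$148,400,000

σ_{21d} = 0.56% × √21 = 2.566%.
ES multiplier = φ(z)/(1−α) = 0.014453/0.005 = 2.891.
ES = 2.566% × 2.891 = 7.418%; on $2,000,000,000: $148,360,000.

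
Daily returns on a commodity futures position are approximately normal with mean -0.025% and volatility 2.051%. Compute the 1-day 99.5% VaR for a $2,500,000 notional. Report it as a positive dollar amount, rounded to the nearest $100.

$132,700

At 99.5% one-sided, z = 2.576.
VaR = −μ + z·σ = −(-0.025%) + 2.576 × 2.051% = 5.308%.
On $2,500,000: 0.05308 × $2,500,000 = $132,700.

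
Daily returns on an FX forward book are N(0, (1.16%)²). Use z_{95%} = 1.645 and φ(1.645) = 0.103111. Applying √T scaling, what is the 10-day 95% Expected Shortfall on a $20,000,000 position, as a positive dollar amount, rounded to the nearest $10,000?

σ_{10d} = 1.16% × √10 = 3.668%.
ES multiplier = φ(z)/(1−α) = 0.103111/0.05 = 2.062.
ES = 3.668% × 2.062 = 7.563%; on $20,000,000: $1,512,600.

$1,510,000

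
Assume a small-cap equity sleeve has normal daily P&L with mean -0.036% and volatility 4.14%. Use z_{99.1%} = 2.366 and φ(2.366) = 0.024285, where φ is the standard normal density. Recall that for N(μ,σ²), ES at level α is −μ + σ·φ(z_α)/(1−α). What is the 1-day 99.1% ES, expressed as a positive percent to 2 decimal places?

Tail multiplier: φ(z)/(1−α) = 0.024285 / 0.009 = 2.698.
ES = −(-0.036%) + 4.14% × 2.698 = 11.206%.

11.21%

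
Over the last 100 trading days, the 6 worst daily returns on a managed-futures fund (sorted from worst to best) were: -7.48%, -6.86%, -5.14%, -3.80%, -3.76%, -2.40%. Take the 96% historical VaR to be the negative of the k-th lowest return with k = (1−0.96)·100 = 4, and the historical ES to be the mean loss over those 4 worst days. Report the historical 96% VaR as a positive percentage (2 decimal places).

3.80%

k = 4; the 4th lowest return is -3.80%, so VaR = 3.80%.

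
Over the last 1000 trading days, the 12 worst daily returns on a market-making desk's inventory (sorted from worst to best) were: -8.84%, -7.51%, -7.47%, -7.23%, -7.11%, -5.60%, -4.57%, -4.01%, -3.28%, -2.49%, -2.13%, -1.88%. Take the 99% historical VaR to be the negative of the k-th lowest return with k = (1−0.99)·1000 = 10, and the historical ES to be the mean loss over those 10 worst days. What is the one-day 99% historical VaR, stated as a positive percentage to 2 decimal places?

k = 10; the 10th lowest return is -2.49%, so VaR = 2.49%.

2.49%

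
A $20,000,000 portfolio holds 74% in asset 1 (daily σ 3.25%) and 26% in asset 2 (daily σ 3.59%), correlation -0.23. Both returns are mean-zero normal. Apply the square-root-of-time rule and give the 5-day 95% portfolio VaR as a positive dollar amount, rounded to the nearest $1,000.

$1,744,000

σ_p = √(0.74²·3.25² + 0.26²·3.59² + 2·-0.23·0.74·0.26·3.25·3.59) = 2.371%.
σ_{5d} = 2.371% × √5 = 5.302%.
z(95%) = 1.645.
VaR = 1.645 × 5.302% = 8.722%; on $20,000,000 that is $1,744,400.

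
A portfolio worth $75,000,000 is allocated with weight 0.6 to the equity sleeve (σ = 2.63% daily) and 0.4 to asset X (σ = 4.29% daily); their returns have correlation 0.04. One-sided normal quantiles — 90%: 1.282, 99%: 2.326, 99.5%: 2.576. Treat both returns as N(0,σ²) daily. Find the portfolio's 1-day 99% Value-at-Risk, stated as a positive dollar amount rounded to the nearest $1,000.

$4,147,000

σ_p² = 0.6²·2.63² + 0.4²·4.29² + 2·0.04·0.6·0.4·2.63·4.29 = 5.6514 (%²).
σ_p = √5.6514 = 2.377%.
VaR = 2.326 × 2.377% = 5.529%; on $75,000,000 that is $4,146,750.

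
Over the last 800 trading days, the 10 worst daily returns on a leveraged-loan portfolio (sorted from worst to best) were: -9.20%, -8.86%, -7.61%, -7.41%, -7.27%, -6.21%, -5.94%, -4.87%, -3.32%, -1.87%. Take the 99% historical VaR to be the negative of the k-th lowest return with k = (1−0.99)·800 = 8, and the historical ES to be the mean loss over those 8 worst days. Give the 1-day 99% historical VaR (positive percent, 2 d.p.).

k = 8; the 8th lowest return is -4.87%, so VaR = 4.87%.

4.87%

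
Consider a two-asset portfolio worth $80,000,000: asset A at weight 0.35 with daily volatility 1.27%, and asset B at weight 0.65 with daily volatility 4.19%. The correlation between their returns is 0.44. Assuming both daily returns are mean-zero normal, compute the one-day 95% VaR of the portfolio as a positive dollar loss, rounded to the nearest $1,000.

$3,877,000

σ_p² = 0.35²·1.27² + 0.65²·4.19² + 2·0.44·0.35·0.65·1.27·4.19 = 8.6804 (%²).
σ_p = √8.6804 = 2.946%.
At 95%, z = 1.645.
VaR = 1.645 × 2.946% = 4.846%; on $80,000,000 that is $3,876,800.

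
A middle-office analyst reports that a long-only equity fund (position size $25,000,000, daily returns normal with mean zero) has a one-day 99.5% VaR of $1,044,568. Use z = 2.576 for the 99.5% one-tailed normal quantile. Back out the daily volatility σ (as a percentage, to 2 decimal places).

1.62%

VaR as a fraction: $1,044,568 / $25,000,000 = 4.178%.
σ = VaR / z = 4.178% / 2.576 = 1.622%.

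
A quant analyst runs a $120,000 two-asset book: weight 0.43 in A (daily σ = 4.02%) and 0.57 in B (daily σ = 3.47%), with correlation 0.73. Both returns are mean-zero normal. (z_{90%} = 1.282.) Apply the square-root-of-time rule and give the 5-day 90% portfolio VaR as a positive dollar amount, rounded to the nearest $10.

$11,860

σ_p = √(0.43²·4.02² + 0.57²·3.47² + 2·0.73·0.43·0.57·4.02·3.47) = 3.448%.
σ_{5d} = 3.448% × √5 = 7.710%.
VaR = 1.282 × 7.710% = 9.884%; on $120,000 that is $11,861.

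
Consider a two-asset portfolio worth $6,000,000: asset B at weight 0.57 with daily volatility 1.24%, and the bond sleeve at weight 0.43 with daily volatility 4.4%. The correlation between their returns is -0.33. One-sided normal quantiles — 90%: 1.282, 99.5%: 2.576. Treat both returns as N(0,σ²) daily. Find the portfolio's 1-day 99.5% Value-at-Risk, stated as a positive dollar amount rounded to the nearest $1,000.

σ_p² = 0.57²·1.24² + 0.43²·4.4² + 2·-0.33·0.57·0.43·1.24·4.4 = 3.1966 (%²).
σ_p = √3.1966 = 1.788%.
VaR = 2.576 × 1.788% = 4.606%; on $6,000,000 that is $276,360.

$276,000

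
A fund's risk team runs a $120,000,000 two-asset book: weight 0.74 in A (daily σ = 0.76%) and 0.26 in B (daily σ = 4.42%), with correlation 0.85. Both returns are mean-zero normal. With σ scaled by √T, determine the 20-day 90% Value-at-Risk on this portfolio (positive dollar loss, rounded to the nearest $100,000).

σ_p = √(0.74²·0.76² + 0.26²·4.42² + 2·0.85·0.74·0.26·0.76·4.42) = 1.654%.
σ_{20d} = 1.654% × √20 = 7.397%.
z(90%) = 1.282.
VaR = 1.282 × 7.397% = 9.483%; on $120,000,000 that is $11,379,600.

$11,400,000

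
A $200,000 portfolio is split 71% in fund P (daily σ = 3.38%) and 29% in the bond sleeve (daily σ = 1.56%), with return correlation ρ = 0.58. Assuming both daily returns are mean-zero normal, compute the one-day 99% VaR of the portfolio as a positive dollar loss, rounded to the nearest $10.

$12,500

σ_p² = 0.71²·3.38² + 0.29²·1.56² + 2·0.58·0.71·0.29·3.38·1.56 = 7.2231 (%²).
σ_p = √7.2231 = 2.688%.
At 99%, z = 2.326.
VaR = 2.326 × 2.688% = 6.252%; on $200,000 that is $12,504.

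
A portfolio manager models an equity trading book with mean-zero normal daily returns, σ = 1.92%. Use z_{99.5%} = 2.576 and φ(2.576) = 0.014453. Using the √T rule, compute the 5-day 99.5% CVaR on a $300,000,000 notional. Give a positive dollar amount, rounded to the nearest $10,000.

σ_{5d} = 1.92% × √5 = 4.293%.
ES multiplier = φ(z)/(1−α) = 0.014453/0.005 = 2.891.
ES = 4.293% × 2.891 = 12.411%; on $300,000,000: $37,233,000.

$37,230,000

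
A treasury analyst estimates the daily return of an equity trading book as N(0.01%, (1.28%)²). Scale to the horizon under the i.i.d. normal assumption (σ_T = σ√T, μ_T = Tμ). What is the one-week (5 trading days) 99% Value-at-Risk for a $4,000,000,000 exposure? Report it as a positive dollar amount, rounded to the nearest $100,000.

$264,300,000

At 99%, z = 2.326.
σ_{5d} = 1.28% × √5 = 2.862%; μ_{5d} = 5 × 0.01% = 0.050%.
VaR = −(0.050%) + 2.326 × 2.862% = 6.607%.
On $4,000,000,000: 0.06607 × $4,000,000,000 = $264,280,000.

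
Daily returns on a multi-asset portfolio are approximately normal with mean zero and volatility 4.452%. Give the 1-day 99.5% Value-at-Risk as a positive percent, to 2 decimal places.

At 99.5% one-sided, z = 2.576.
VaR = z·σ = 2.576 × 4.452% = 11.468%.

11.47%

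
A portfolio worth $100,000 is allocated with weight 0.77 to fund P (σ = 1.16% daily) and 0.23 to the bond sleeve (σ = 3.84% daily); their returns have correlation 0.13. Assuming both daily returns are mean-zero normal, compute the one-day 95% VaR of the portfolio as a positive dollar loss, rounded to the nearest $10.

$2,200

σ_p² = 0.77²·1.16² + 0.23²·3.84² + 2·0.13·0.77·0.23·1.16·3.84 = 1.7830 (%²).
σ_p = √1.7830 = 1.335%.
At 95%, z = 1.645.
VaR = 1.645 × 1.335% = 2.196%; on $100,000 that is $2,196.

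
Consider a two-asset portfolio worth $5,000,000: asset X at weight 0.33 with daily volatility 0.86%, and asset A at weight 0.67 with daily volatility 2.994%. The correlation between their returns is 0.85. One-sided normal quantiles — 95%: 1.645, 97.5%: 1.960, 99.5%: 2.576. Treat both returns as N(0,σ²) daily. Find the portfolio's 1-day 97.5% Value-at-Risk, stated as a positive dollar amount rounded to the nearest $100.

σ_p² = 0.33²·0.86² + 0.67²·2.994² + 2·0.85·0.33·0.67·0.86·2.994 = 5.0723 (%²).
σ_p = √5.0723 = 2.252%.
VaR = 1.960 × 2.252% = 4.414%; on $5,000,000 that is $220,700.

$220,700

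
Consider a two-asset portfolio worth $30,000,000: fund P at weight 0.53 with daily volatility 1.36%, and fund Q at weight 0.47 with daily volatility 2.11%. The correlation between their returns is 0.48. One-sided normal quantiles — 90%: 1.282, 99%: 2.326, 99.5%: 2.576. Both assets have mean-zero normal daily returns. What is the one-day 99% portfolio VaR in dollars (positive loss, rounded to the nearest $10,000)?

$1,030,000

σ_p² = 0.53²·1.36² + 0.47²·2.11² + 2·0.48·0.53·0.47·1.36·2.11 = 2.1892 (%²).
σ_p = √2.1892 = 1.480%.
VaR = 2.326 × 1.480% = 3.442%; on $30,000,000 that is $1,032,600.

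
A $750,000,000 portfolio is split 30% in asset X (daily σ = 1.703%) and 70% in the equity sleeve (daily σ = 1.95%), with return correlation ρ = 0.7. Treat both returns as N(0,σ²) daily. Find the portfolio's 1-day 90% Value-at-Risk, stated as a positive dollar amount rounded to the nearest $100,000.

σ_p² = 0.3²·1.703² + 0.7²·1.95² + 2·0.7·0.3·0.7·1.703·1.95 = 3.1006 (%²).
σ_p = √3.1006 = 1.761%.
At 90%, z = 1.282.
VaR = 1.282 × 1.761% = 2.258%; on $750,000,000 that is $16,935,000.

$16,900,000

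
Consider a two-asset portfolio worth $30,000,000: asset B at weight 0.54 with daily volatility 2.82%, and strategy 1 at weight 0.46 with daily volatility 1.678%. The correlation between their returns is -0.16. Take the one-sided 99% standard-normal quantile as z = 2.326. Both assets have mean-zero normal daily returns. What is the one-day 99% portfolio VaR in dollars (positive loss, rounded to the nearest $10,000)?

$1,110,000

σ_p² = 0.54²·2.82² + 0.46²·1.678² + 2·-0.16·0.54·0.46·2.82·1.678 = 2.5386 (%²).
σ_p = √2.5386 = 1.593%.
VaR = 2.326 × 1.593% = 3.705%; on $30,000,000 that is $1,111,500.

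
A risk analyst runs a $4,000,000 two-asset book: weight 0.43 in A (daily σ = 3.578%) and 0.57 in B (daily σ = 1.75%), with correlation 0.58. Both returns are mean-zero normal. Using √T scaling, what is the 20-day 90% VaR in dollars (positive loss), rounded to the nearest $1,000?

σ_p = √(0.43²·3.578² + 0.57²·1.75² + 2·0.58·0.43·0.57·3.578·1.75) = 2.268%.
σ_{20d} = 2.268% × √20 = 10.143%.
z(90%) = 1.282.
VaR = 1.282 × 10.143% = 13.003%; on $4,000,000 that is $520,120.

$520,000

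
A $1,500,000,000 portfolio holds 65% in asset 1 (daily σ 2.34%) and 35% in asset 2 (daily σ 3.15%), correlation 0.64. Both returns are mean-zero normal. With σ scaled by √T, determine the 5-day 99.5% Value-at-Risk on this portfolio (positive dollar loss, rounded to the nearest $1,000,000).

$206,000,000

σ_p = √(0.65²·2.34² + 0.35²·3.15² + 2·0.64·0.65·0.35·2.34·3.15) = 2.382%.
σ_{5d} = 2.382% × √5 = 5.326%.
z(99.5%) = 2.576.
VaR = 2.576 × 5.326% = 13.720%; on $1,500,000,000 that is $205,800,000.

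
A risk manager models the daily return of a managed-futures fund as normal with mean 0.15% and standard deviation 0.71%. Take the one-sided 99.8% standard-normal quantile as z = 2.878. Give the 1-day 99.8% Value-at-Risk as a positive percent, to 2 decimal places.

1.89%

VaR = −μ + z·σ = −(0.15%) + 2.878 × 0.71% = 1.893%.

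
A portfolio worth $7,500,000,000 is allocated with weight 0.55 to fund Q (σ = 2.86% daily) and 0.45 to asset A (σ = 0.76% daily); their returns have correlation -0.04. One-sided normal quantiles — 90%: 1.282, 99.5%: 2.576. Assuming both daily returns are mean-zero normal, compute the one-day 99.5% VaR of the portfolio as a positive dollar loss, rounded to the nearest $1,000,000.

$308,000,000

σ_p² = 0.55²·2.86² + 0.45²·0.76² + 2·-0.04·0.55·0.45·2.86·0.76 = 2.5483 (%²).
σ_p = √2.5483 = 1.596%.
VaR = 2.576 × 1.596% = 4.111%; on $7,500,000,000 that is $308,325,000.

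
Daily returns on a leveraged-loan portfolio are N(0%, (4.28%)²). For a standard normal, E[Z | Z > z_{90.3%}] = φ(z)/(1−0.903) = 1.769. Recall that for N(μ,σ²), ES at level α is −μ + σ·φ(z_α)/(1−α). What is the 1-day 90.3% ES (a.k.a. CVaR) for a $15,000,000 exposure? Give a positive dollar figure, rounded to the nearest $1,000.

ES = 4.28% × 1.769 = 7.571%.
On $15,000,000: 0.07571 × $15,000,000 = $1,135,650.

$1,136,000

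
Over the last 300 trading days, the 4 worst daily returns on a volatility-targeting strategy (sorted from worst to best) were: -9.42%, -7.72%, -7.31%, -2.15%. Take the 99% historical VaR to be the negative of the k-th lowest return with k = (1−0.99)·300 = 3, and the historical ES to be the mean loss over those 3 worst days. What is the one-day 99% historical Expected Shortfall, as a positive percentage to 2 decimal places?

The 3 worst returns sum to -24.45%.
ES = −(-24.45%) / 3 = 8.15%.

8.15%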